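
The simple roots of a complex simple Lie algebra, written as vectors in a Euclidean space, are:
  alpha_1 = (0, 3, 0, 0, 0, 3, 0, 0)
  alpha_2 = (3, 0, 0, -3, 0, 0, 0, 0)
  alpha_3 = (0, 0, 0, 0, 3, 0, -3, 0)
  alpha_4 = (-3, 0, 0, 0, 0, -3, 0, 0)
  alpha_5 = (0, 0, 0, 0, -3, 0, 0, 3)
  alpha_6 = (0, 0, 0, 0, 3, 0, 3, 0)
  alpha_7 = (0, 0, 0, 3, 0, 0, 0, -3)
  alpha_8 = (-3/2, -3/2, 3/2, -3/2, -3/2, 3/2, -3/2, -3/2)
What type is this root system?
E8

Compute the Cartan integers a_ij = 2(alpha_i, alpha_j)/(alpha_j, alpha_j); the resulting 8x8 Cartan matrix is
[[2, 0, 0, -1, 0, 0, 0, 0], [0, 2, 0, -1, 0, 0, -1, 0], [0, 0, 2, 0, -1, 0, 0, 0], [-1, -1, 0, 2, 0, 0, 0, 0], [0, 0, -1, 0, 2, -1, -1, 0], [0, 0, 0, 0, -1, 2, 0, -1], [0, -1, 0, 0, -1, 0, 2, 0], [0, 0, 0, 0, 0, -1, 0, 2]].
All simple roots have the same length, so the diagram is simply laced. The associated Dynkin diagram is a chain of 7 nodes with one extra node attached to the third node from one end (E_8), so the type is E_8.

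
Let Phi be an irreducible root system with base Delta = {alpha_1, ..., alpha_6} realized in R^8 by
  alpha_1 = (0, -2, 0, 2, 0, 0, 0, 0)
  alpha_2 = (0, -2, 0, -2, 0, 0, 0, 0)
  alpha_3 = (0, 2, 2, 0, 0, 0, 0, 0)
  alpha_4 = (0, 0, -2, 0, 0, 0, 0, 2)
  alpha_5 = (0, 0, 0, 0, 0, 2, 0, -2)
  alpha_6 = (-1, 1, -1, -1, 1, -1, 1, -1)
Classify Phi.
Compute the Cartan integers a_ij = 2(alpha_i, alpha_j)/(alpha_j, alpha_j); the resulting 6x6 Cartan matrix is
[[2, 0, -1, 0, 0, -1], [0, 2, -1, 0, 0, 0], [-1, -1, 2, -1, 0, 0], [0, 0, -1, 2, -1, 0], [0, 0, 0, -1, 2, 0], [-1, 0, 0, 0, 0, 2]].
All simple roots have the same length, so the diagram is simply laced. The associated Dynkin diagram is a chain of 5 nodes with one extra node attached to the third node from one end (E_6), so the type is E_6.

E_6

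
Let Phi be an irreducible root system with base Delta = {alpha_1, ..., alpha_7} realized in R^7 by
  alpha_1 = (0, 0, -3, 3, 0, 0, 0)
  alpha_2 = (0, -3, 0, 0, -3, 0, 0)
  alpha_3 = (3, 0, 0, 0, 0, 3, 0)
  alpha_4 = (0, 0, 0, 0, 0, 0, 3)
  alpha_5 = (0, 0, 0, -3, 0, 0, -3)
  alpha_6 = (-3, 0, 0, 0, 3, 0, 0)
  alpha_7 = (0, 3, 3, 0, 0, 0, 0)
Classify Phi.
Compute the Cartan integers a_ij = 2(alpha_i, alpha_j)/(alpha_j, alpha_j); the resulting 7x7 Cartan matrix is
[[2, 0, 0, 0, -1, 0, -1], [0, 2, 0, 0, 0, -1, -1], [0, 0, 2, 0, 0, -1, 0], [0, 0, 0, 2, -1, 0, 0], [-1, 0, 0, -2, 2, 0, 0], [0, -1, -1, 0, 0, 2, 0], [-1, -1, 0, 0, 0, 0, 2]].
The roots have two lengths (squared-length ratio 2:1); the short ones are alpha_{4}. The associated Dynkin diagram is a chain of 7 nodes with a double edge at one end; the terminal node there is the unique short simple root (B_7), so the type is B_7 (the algebra so(15)).

B_7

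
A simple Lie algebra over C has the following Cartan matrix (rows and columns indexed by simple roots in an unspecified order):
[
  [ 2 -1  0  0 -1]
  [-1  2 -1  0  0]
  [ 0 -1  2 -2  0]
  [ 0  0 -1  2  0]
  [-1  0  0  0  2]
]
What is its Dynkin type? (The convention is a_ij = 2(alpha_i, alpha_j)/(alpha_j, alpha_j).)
B_5 (so(11))

The matrix has rank 5 with 2's on the diagonal. Reading the off-diagonal entries as Dynkin edges (a single edge where a_ij = a_ji = -1; a double or triple edge where a_ij * a_ji = 2 or 3), the diagram is a chain of 5 nodes with a double edge at one end; the terminal node there is the unique short simple root (B_5). One simple-root ordering that puts it in standard form is (alpha_5, alpha_1, alpha_2, alpha_3, alpha_4). So the algebra is type B_5, i.e. so(11).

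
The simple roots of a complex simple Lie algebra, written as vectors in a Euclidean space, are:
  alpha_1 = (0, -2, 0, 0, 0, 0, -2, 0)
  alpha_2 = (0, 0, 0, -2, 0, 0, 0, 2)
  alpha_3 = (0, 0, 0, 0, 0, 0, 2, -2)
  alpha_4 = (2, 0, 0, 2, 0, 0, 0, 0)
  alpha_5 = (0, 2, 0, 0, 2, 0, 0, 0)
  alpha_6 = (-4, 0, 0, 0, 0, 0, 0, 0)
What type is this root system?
C_6 (sp(12))

Compute the Cartan integers a_ij = 2(alpha_i, alpha_j)/(alpha_j, alpha_j); the resulting 6x6 Cartan matrix is
[[2, 0, -1, 0, -1, 0], [0, 2, -1, -1, 0, 0], [-1, -1, 2, 0, 0, 0], [0, -1, 0, 2, 0, -1], [-1, 0, 0, 0, 2, 0], [0, 0, 0, -2, 0, 2]].
The roots have two lengths (squared-length ratio 2:1); the short ones are alpha_{1,2,3,4,5}. The associated Dynkin diagram is a chain of 6 nodes with a double edge at one end; the terminal node there is the unique long simple root (C_6), so the type is C_6 (the algebra sp(12)).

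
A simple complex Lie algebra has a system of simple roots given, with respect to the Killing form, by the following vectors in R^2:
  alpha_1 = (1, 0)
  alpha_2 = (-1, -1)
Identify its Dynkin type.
type B_2

Compute the Cartan integers a_ij = 2(alpha_i, alpha_j)/(alpha_j, alpha_j); the resulting 2x2 Cartan matrix is
[[2, -1], [-2, 2]].
The roots have two lengths (squared-length ratio 2:1); the short ones are alpha_{1}. The associated Dynkin diagram is a chain of 2 nodes with a double edge at one end; the terminal node there is the unique short simple root (B_2), so the type is B_2 (the algebra so(5)).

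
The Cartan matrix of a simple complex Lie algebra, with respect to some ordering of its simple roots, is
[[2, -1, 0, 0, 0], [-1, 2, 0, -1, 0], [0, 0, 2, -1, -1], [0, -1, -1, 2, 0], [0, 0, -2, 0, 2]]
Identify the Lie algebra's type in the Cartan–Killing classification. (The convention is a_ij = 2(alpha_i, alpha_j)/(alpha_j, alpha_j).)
The matrix has rank 5 with 2's on the diagonal. Reading the off-diagonal entries as Dynkin edges (a single edge where a_ij = a_ji = -1; a double or triple edge where a_ij * a_ji = 2 or 3), the diagram is a chain of 5 nodes with a double edge at one end; the terminal node there is the unique long simple root (C_5). One simple-root ordering that puts it in standard form is (alpha_1, alpha_2, alpha_4, alpha_3, alpha_5). So the algebra is type C_5, i.e. sp(10).

C_5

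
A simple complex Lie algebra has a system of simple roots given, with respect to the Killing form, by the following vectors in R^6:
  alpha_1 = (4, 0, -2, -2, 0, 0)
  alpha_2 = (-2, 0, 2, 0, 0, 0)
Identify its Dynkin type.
type G_2

Compute the Cartan integers a_ij = 2(alpha_i, alpha_j)/(alpha_j, alpha_j); the resulting 2x2 Cartan matrix is
[[2, -3], [-1, 2]].
The roots have two lengths (squared-length ratio 3:1); the short ones are alpha_{2}. The associated Dynkin diagram is two nodes joined by a triple edge (G_2), so the type is G_2.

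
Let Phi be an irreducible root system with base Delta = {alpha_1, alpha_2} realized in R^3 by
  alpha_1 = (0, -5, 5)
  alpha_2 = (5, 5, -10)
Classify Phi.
Compute the Cartan integers a_ij = 2(alpha_i, alpha_j)/(alpha_j, alpha_j); the resulting 2x2 Cartan matrix is
[[2, -1], [-3, 2]].
The roots have two lengths (squared-length ratio 3:1); the short ones are alpha_{1}. The associated Dynkin diagram is two nodes joined by a triple edge (G_2), so the type is G_2.

G_2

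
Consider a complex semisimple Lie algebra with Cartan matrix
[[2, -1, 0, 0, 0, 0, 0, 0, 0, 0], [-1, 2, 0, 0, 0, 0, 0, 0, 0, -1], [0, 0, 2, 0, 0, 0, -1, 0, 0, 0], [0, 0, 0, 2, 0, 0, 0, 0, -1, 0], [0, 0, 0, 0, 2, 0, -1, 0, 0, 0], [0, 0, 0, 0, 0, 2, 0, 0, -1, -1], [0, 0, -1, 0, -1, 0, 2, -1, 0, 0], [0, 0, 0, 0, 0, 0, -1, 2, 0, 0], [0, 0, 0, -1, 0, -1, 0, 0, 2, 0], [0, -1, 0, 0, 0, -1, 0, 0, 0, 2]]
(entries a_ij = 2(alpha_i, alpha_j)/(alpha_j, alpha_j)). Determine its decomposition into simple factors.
A_6 ⊕ D_4

The diagram associated to this matrix has two connected components: the simple roots {alpha_1, alpha_2, alpha_4, alpha_6, alpha_9, alpha_10} form a chain of 6 nodes with single edges (A_6), and {alpha_3, alpha_5, alpha_7, alpha_8} form a chain of 2 nodes with a fork of two nodes at one end (D_4). A semisimple Lie algebra decomposes uniquely as the direct sum of simple ideals, one per connected component of its Dynkin diagram, so g ≅ A_6 ⊕ D_4 (dimension 48 + 28 = 76).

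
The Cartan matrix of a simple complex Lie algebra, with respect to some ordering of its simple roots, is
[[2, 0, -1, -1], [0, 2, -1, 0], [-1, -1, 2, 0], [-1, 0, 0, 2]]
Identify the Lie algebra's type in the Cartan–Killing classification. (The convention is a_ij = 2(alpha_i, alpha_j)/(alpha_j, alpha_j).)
A_4

The matrix has rank 4 with 2's on the diagonal. Reading the off-diagonal entries as Dynkin edges (a single edge where a_ij = a_ji = -1; a double or triple edge where a_ij * a_ji = 2 or 3), the diagram is a chain of 4 nodes with single edges (A_4). One simple-root ordering that puts it in standard form is (alpha_4, alpha_1, alpha_3, alpha_2). So the algebra is type A_4, i.e. sl(5).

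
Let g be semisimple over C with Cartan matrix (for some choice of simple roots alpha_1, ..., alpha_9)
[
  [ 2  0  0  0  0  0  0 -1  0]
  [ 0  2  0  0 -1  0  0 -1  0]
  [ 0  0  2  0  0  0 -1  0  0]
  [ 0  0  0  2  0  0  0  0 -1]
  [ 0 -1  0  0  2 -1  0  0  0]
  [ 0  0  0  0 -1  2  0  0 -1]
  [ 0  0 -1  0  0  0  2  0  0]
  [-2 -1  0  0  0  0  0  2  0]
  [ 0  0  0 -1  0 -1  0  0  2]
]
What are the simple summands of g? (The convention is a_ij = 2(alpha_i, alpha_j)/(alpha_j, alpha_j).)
The diagram associated to this matrix has two connected components: the simple roots {alpha_3, alpha_7} form a chain of 2 nodes with single edges (A_2), and {alpha_1, alpha_2, alpha_4, alpha_5, alpha_6, alpha_8, alpha_9} form a chain of 7 nodes with a double edge at one end; the terminal node there is the unique short simple root (B_7). A semisimple Lie algebra decomposes uniquely as the direct sum of simple ideals, one per connected component of its Dynkin diagram, so g ≅ A_2 ⊕ B_7 (dimension 8 + 105 = 113).

A2 ⊕ B7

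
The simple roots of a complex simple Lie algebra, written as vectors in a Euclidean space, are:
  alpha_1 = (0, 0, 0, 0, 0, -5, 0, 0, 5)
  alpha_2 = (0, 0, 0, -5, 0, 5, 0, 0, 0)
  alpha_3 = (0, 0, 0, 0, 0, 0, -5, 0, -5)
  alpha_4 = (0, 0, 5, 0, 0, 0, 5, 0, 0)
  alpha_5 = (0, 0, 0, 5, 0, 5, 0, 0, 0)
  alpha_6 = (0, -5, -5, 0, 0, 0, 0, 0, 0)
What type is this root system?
Compute the Cartan integers a_ij = 2(alpha_i, alpha_j)/(alpha_j, alpha_j); the resulting 6x6 Cartan matrix is
[[2, -1, -1, 0, -1, 0], [-1, 2, 0, 0, 0, 0], [-1, 0, 2, -1, 0, 0], [0, 0, -1, 2, 0, -1], [-1, 0, 0, 0, 2, 0], [0, 0, 0, -1, 0, 2]].
All simple roots have the same length, so the diagram is simply laced. The associated Dynkin diagram is a chain of 4 nodes with a fork of two nodes at one end (D_6), so the type is D_6 (the algebra so(12)).

D_6 (so(12))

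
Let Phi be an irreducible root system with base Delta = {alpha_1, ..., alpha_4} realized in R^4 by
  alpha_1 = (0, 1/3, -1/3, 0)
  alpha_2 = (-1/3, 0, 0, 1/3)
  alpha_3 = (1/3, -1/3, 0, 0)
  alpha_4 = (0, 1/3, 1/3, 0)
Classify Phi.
D_4 (so(8))

Compute the Cartan integers a_ij = 2(alpha_i, alpha_j)/(alpha_j, alpha_j); the resulting 4x4 Cartan matrix is
[[2, 0, -1, 0], [0, 2, -1, 0], [-1, -1, 2, -1], [0, 0, -1, 2]].
All simple roots have the same length, so the diagram is simply laced. The associated Dynkin diagram is a chain of 2 nodes with a fork of two nodes at one end (D_4), so the type is D_4 (the algebra so(8)).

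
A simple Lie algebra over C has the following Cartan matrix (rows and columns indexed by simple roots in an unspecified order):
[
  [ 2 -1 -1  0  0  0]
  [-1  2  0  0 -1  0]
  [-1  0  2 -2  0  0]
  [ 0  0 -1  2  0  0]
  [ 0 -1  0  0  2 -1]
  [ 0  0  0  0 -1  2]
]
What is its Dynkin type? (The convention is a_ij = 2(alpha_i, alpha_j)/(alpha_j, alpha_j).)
B_6 (so(13))

The matrix has rank 6 with 2's on the diagonal. Reading the off-diagonal entries as Dynkin edges (a single edge where a_ij = a_ji = -1; a double or triple edge where a_ij * a_ji = 2 or 3), the diagram is a chain of 6 nodes with a double edge at one end; the terminal node there is the unique short simple root (B_6). One simple-root ordering that puts it in standard form is (alpha_6, alpha_5, alpha_2, alpha_1, alpha_3, alpha_4). So the algebra is type B_6, i.e. so(13).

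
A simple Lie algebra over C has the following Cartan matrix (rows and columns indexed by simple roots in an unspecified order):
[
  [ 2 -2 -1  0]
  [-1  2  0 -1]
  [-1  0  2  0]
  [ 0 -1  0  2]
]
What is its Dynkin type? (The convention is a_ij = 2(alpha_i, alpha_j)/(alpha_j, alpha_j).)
The matrix has rank 4 with 2's on the diagonal. Reading the off-diagonal entries as Dynkin edges (a single edge where a_ij = a_ji = -1; a double or triple edge where a_ij * a_ji = 2 or 3), the diagram is a chain of 4 nodes with a double edge between the middle two (F_4). One simple-root ordering that puts it in standard form is (alpha_3, alpha_1, alpha_2, alpha_4). So the algebra is type F_4.

type F_4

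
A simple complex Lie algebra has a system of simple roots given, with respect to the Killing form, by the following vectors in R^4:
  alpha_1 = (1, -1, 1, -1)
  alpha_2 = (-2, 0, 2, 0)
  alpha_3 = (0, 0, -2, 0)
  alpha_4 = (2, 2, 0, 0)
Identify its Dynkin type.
F4

Compute the Cartan integers a_ij = 2(alpha_i, alpha_j)/(alpha_j, alpha_j); the resulting 4x4 Cartan matrix is
[[2, 0, -1, 0], [0, 2, -2, -1], [-1, -1, 2, 0], [0, -1, 0, 2]].
The roots have two lengths (squared-length ratio 2:1); the short ones are alpha_{1,3}. The associated Dynkin diagram is a chain of 4 nodes with a double edge between the middle two (F_4), so the type is F_4.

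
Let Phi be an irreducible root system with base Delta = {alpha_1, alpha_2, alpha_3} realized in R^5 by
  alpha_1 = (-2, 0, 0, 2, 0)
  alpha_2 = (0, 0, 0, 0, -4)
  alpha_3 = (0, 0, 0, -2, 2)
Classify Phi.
C_3

Compute the Cartan integers a_ij = 2(alpha_i, alpha_j)/(alpha_j, alpha_j); the resulting 3x3 Cartan matrix is
[[2, 0, -1], [0, 2, -2], [-1, -1, 2]].
The roots have two lengths (squared-length ratio 2:1); the short ones are alpha_{1,3}. The associated Dynkin diagram is a chain of 3 nodes with a double edge at one end; the terminal node there is the unique long simple root (C_3), so the type is C_3 (the algebra sp(6)).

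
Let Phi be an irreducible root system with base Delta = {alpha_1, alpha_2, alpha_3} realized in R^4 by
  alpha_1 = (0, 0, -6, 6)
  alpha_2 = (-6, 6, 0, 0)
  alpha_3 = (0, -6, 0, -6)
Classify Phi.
Compute the Cartan integers a_ij = 2(alpha_i, alpha_j)/(alpha_j, alpha_j); the resulting 3x3 Cartan matrix is
[[2, 0, -1], [0, 2, -1], [-1, -1, 2]].
All simple roots have the same length, so the diagram is simply laced. The associated Dynkin diagram is a chain of 3 nodes with single edges (A_3), so the type is A_3 (the algebra sl(4)).

A_3 (sl(4))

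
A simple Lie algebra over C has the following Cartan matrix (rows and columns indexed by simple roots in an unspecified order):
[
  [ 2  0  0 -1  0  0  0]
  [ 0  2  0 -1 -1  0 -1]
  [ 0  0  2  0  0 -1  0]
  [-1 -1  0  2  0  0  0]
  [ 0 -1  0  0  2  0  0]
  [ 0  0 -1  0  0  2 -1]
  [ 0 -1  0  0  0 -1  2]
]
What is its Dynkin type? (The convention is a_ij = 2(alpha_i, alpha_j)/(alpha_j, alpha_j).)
type E_7

The matrix has rank 7 with 2's on the diagonal. Reading the off-diagonal entries as Dynkin edges (a single edge where a_ij = a_ji = -1; a double or triple edge where a_ij * a_ji = 2 or 3), the diagram is a chain of 6 nodes with one extra node attached to the third node from one end (E_7). One simple-root ordering that puts it in standard form is (alpha_1, alpha_5, alpha_4, alpha_2, alpha_7, alpha_6, alpha_3). So the algebra is type E_7.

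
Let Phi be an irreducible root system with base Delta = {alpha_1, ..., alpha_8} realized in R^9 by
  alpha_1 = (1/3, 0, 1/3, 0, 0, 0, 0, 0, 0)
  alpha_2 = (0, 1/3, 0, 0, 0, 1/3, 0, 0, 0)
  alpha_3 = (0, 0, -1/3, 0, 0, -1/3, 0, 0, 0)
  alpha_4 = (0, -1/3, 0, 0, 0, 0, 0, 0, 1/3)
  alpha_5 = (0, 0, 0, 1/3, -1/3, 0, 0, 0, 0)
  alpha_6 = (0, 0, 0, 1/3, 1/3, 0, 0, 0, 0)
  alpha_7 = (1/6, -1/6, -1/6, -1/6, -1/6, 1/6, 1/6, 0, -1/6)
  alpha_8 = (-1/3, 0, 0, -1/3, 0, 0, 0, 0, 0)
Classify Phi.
Compute the Cartan integers a_ij = 2(alpha_i, alpha_j)/(alpha_j, alpha_j); the resulting 8x8 Cartan matrix is
[[2, 0, -1, 0, 0, 0, 0, -1], [0, 2, -1, -1, 0, 0, 0, 0], [-1, -1, 2, 0, 0, 0, 0, 0], [0, -1, 0, 2, 0, 0, 0, 0], [0, 0, 0, 0, 2, 0, 0, -1], [0, 0, 0, 0, 0, 2, -1, -1], [0, 0, 0, 0, 0, -1, 2, 0], [-1, 0, 0, 0, -1, -1, 0, 2]].
All simple roots have the same length, so the diagram is simply laced. The associated Dynkin diagram is a chain of 7 nodes with one extra node attached to the third node from one end (E_8), so the type is E_8.

type E_8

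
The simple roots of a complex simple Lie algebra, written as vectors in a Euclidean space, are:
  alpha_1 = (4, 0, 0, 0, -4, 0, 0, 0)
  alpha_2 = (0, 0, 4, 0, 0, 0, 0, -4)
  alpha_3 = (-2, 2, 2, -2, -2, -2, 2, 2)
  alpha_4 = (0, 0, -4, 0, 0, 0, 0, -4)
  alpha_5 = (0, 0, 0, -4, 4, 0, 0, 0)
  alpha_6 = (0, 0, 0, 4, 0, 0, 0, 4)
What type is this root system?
Compute the Cartan integers a_ij = 2(alpha_i, alpha_j)/(alpha_j, alpha_j); the resulting 6x6 Cartan matrix is
[[2, 0, 0, 0, -1, 0], [0, 2, 0, 0, 0, -1], [0, 0, 2, -1, 0, 0], [0, 0, -1, 2, 0, -1], [-1, 0, 0, 0, 2, -1], [0, -1, 0, -1, -1, 2]].
All simple roots have the same length, so the diagram is simply laced. The associated Dynkin diagram is a chain of 5 nodes with one extra node attached to the third node from one end (E_6), so the type is E_6.

E_6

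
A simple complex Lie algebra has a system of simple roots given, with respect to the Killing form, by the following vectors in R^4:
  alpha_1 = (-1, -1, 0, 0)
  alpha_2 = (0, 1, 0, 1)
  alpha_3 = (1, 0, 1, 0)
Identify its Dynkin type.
A3

Compute the Cartan integers a_ij = 2(alpha_i, alpha_j)/(alpha_j, alpha_j); the resulting 3x3 Cartan matrix is
[[2, -1, -1], [-1, 2, 0], [-1, 0, 2]].
All simple roots have the same length, so the diagram is simply laced. The associated Dynkin diagram is a chain of 3 nodes with single edges (A_3), so the type is A_3 (the algebra sl(4)).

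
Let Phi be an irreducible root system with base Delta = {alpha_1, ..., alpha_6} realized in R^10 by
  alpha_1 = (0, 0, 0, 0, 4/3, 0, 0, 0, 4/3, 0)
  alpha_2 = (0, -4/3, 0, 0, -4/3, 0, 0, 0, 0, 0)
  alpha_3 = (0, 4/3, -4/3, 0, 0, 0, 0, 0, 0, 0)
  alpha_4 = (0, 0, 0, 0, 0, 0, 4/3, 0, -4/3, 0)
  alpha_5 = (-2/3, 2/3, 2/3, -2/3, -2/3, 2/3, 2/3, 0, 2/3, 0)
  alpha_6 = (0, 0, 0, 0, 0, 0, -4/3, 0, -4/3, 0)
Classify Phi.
E6

Compute the Cartan integers a_ij = 2(alpha_i, alpha_j)/(alpha_j, alpha_j); the resulting 6x6 Cartan matrix is
[[2, -1, 0, -1, 0, -1], [-1, 2, -1, 0, 0, 0], [0, -1, 2, 0, 0, 0], [-1, 0, 0, 2, 0, 0], [0, 0, 0, 0, 2, -1], [-1, 0, 0, 0, -1, 2]].
All simple roots have the same length, so the diagram is simply laced. The associated Dynkin diagram is a chain of 5 nodes with one extra node attached to the third node from one end (E_6), so the type is E_6.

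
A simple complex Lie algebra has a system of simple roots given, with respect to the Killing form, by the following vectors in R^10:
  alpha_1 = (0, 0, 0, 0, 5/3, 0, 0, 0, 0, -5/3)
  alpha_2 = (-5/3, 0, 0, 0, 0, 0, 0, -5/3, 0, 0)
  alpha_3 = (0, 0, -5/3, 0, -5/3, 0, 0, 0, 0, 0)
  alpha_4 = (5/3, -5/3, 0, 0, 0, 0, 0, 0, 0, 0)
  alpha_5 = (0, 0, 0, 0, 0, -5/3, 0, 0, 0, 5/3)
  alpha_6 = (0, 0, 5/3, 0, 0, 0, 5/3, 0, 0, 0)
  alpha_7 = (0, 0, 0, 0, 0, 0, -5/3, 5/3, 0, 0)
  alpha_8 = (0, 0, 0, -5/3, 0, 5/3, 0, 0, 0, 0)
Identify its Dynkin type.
Compute the Cartan integers a_ij = 2(alpha_i, alpha_j)/(alpha_j, alpha_j); the resulting 8x8 Cartan matrix is
[[2, 0, -1, 0, -1, 0, 0, 0], [0, 2, 0, -1, 0, 0, -1, 0], [-1, 0, 2, 0, 0, -1, 0, 0], [0, -1, 0, 2, 0, 0, 0, 0], [-1, 0, 0, 0, 2, 0, 0, -1], [0, 0, -1, 0, 0, 2, -1, 0], [0, -1, 0, 0, 0, -1, 2, 0], [0, 0, 0, 0, -1, 0, 0, 2]].
All simple roots have the same length, so the diagram is simply laced. The associated Dynkin diagram is a chain of 8 nodes with single edges (A_8), so the type is A_8 (the algebra sl(9)).

A_8 (sl(9))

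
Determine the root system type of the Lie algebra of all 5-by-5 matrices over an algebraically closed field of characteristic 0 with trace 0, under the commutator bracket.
This is sl(5), which has dimension 5^2 - 1 = 24 and rank 5 - 1 = 4 (a Cartan subalgebra is the diagonal traceless matrices). In the classification of classical Lie algebras, the special linear algebra sl(n+1) has type A_n; here n = 4, so the Dynkin diagram is a chain of 4 nodes with single edges (A_4). Hence the type is A_4.

type A_4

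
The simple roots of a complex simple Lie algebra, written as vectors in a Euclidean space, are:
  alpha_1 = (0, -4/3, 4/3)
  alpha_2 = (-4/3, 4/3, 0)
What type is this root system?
Compute the Cartan integers a_ij = 2(alpha_i, alpha_j)/(alpha_j, alpha_j); the resulting 2x2 Cartan matrix is
[[2, -1], [-1, 2]].
All simple roots have the same length, so the diagram is simply laced. The associated Dynkin diagram is a chain of 2 nodes with single edges (A_2), so the type is A_2 (the algebra sl(3)).

type A_2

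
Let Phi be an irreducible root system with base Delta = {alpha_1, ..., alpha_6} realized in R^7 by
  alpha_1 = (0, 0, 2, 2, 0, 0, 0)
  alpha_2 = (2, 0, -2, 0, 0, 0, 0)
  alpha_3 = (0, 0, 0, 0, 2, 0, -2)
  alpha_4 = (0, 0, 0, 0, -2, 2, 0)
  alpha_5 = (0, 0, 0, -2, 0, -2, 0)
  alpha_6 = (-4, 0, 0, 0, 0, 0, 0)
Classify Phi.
Compute the Cartan integers a_ij = 2(alpha_i, alpha_j)/(alpha_j, alpha_j); the resulting 6x6 Cartan matrix is
[[2, -1, 0, 0, -1, 0], [-1, 2, 0, 0, 0, -1], [0, 0, 2, -1, 0, 0], [0, 0, -1, 2, -1, 0], [-1, 0, 0, -1, 2, 0], [0, -2, 0, 0, 0, 2]].
The roots have two lengths (squared-length ratio 2:1); the short ones are alpha_{1,2,3,4,5}. The associated Dynkin diagram is a chain of 6 nodes with a double edge at one end; the terminal node there is the unique long simple root (C_6), so the type is C_6 (the algebra sp(12)).

C6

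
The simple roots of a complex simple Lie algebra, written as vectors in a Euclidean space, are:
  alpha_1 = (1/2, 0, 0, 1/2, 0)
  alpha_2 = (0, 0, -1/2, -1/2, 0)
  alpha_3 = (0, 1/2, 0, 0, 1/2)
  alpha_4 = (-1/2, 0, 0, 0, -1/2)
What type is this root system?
Compute the Cartan integers a_ij = 2(alpha_i, alpha_j)/(alpha_j, alpha_j); the resulting 4x4 Cartan matrix is
[[2, -1, 0, -1], [-1, 2, 0, 0], [0, 0, 2, -1], [-1, 0, -1, 2]].
All simple roots have the same length, so the diagram is simply laced. The associated Dynkin diagram is a chain of 4 nodes with single edges (A_4), so the type is A_4 (the algebra sl(5)).

A4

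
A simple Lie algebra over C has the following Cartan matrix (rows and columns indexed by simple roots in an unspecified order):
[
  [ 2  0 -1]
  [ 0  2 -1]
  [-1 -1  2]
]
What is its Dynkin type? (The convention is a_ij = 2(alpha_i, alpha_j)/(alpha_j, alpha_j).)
The matrix has rank 3 with 2's on the diagonal. Reading the off-diagonal entries as Dynkin edges (a single edge where a_ij = a_ji = -1; a double or triple edge where a_ij * a_ji = 2 or 3), the diagram is a chain of 3 nodes with single edges (A_3). One simple-root ordering that puts it in standard form is (alpha_2, alpha_3, alpha_1). So the algebra is type A_3, i.e. sl(4).

type A_3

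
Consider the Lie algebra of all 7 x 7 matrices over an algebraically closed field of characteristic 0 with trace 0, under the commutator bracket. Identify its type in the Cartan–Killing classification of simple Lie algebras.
A_6

This is sl(7), which has dimension 7^2 - 1 = 48 and rank 7 - 1 = 6 (a Cartan subalgebra is the diagonal traceless matrices). In the classification of classical Lie algebras, the special linear algebra sl(n+1) has type A_n; here n = 6, so the Dynkin diagram is a chain of 6 nodes with single edges (A_6). Hence the type is A_6.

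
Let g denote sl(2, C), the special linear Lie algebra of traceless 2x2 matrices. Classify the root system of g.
A_1 (sl(2))

This is sl(2), which has dimension 2^2 - 1 = 3 and rank 2 - 1 = 1 (a Cartan subalgebra is the diagonal traceless matrices). In the classification of classical Lie algebras, the special linear algebra sl(n+1) has type A_n; here n = 1, so the Dynkin diagram is a chain of 1 nodes with single edges (A_1). Hence the type is A_1.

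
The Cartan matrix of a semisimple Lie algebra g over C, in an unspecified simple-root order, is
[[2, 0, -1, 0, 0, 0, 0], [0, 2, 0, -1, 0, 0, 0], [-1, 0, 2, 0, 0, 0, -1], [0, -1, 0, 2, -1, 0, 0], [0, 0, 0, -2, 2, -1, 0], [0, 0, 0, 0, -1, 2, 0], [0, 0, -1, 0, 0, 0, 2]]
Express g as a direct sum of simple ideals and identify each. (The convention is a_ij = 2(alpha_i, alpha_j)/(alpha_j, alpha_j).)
The diagram associated to this matrix has two connected components: the simple roots {alpha_1, alpha_3, alpha_7} form a chain of 3 nodes with single edges (A_3), and {alpha_2, alpha_4, alpha_5, alpha_6} form a chain of 4 nodes with a double edge between the middle two (F_4). A semisimple Lie algebra decomposes uniquely as the direct sum of simple ideals, one per connected component of its Dynkin diagram, so g ≅ A_3 ⊕ F_4 (dimension 15 + 52 = 67).

A_3 (sl(4)) + F_4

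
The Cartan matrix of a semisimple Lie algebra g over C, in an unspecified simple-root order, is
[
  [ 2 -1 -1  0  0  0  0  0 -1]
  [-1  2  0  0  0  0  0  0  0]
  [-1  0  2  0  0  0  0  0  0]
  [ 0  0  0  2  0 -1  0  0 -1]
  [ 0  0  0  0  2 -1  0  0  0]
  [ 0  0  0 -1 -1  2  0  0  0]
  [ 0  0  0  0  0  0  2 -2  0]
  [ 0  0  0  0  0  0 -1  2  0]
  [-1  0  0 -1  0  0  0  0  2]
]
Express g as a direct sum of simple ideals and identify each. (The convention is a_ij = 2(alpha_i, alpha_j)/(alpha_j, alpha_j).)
The diagram associated to this matrix has two connected components: the simple roots {alpha_7, alpha_8} form a chain of 2 nodes with a double edge at one end; the terminal node there is the unique short simple root (B_2), and {alpha_1, alpha_2, alpha_3, alpha_4, alpha_5, alpha_6, alpha_9} form a chain of 5 nodes with a fork of two nodes at one end (D_7). A semisimple Lie algebra decomposes uniquely as the direct sum of simple ideals, one per connected component of its Dynkin diagram, so g ≅ B_2 ⊕ D_7 (dimension 10 + 91 = 101).

type B_2 + type D_7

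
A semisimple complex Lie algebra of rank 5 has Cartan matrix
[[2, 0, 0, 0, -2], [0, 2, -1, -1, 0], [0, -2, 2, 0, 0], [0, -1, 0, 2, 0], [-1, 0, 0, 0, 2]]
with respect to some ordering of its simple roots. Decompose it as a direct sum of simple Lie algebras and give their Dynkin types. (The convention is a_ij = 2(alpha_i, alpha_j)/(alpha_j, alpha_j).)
The diagram associated to this matrix has two connected components: the simple roots {alpha_1, alpha_5} form a chain of 2 nodes with a double edge at one end; the terminal node there is the unique short simple root (B_2), and {alpha_2, alpha_3, alpha_4} form a chain of 3 nodes with a double edge at one end; the terminal node there is the unique long simple root (C_3). A semisimple Lie algebra decomposes uniquely as the direct sum of simple ideals, one per connected component of its Dynkin diagram, so g ≅ B_2 ⊕ C_3 (dimension 10 + 21 = 31).

B2 ⊕ C3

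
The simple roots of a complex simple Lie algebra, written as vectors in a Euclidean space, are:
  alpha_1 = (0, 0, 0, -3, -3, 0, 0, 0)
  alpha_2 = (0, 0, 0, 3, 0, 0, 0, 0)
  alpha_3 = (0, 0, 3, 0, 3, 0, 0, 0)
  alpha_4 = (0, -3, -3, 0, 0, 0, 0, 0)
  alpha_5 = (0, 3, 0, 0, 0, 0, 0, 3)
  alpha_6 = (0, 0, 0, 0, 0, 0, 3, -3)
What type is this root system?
Compute the Cartan integers a_ij = 2(alpha_i, alpha_j)/(alpha_j, alpha_j); the resulting 6x6 Cartan matrix is
[[2, -2, -1, 0, 0, 0], [-1, 2, 0, 0, 0, 0], [-1, 0, 2, -1, 0, 0], [0, 0, -1, 2, -1, 0], [0, 0, 0, -1, 2, -1], [0, 0, 0, 0, -1, 2]].
The roots have two lengths (squared-length ratio 2:1); the short ones are alpha_{2}. The associated Dynkin diagram is a chain of 6 nodes with a double edge at one end; the terminal node there is the unique short simple root (B_6), so the type is B_6 (the algebra so(13)).

B_6 (so(13))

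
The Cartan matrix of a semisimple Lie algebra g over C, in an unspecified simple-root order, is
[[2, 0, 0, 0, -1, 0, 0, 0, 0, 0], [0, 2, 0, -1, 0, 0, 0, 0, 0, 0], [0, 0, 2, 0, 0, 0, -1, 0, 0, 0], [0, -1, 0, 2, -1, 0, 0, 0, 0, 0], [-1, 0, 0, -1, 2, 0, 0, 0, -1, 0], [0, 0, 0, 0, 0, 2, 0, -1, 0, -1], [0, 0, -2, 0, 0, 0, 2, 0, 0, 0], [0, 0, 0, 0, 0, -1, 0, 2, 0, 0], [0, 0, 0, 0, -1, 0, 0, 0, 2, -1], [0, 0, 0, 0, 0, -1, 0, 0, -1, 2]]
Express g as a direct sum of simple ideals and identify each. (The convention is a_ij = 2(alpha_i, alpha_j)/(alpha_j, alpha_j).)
The diagram associated to this matrix has two connected components: the simple roots {alpha_3, alpha_7} form a chain of 2 nodes with a double edge at one end; the terminal node there is the unique short simple root (B_2), and {alpha_1, alpha_2, alpha_4, alpha_5, alpha_6, alpha_8, alpha_9, alpha_10} form a chain of 7 nodes with one extra node attached to the third node from one end (E_8). A semisimple Lie algebra decomposes uniquely as the direct sum of simple ideals, one per connected component of its Dynkin diagram, so g ≅ B_2 ⊕ E_8 (dimension 10 + 248 = 258).

type B_2 ⊕ type E_8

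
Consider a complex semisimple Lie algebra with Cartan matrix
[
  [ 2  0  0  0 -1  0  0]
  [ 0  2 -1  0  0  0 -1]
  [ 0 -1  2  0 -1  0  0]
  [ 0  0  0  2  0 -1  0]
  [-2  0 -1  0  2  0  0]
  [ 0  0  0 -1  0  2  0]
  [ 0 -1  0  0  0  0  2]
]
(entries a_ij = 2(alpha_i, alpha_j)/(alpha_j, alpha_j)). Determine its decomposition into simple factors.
The diagram associated to this matrix has two connected components: the simple roots {alpha_4, alpha_6} form a chain of 2 nodes with single edges (A_2), and {alpha_1, alpha_2, alpha_3, alpha_5, alpha_7} form a chain of 5 nodes with a double edge at one end; the terminal node there is the unique short simple root (B_5). A semisimple Lie algebra decomposes uniquely as the direct sum of simple ideals, one per connected component of its Dynkin diagram, so g ≅ A_2 ⊕ B_5 (dimension 8 + 55 = 63).

A_2 (sl(3)) + B_5 (so(11))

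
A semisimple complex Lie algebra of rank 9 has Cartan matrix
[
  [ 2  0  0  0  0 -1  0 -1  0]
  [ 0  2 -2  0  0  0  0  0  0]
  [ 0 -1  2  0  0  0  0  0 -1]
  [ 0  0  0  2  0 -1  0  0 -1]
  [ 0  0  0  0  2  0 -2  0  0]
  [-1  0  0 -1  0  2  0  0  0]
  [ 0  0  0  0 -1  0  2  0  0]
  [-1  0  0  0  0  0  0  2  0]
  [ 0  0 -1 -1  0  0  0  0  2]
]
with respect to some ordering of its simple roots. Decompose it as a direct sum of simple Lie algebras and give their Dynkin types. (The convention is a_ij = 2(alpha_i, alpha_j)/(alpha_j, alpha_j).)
type B_2 ⊕ type C_7

The diagram associated to this matrix has two connected components: the simple roots {alpha_5, alpha_7} form a chain of 2 nodes with a double edge at one end; the terminal node there is the unique short simple root (B_2), and {alpha_1, alpha_2, alpha_3, alpha_4, alpha_6, alpha_8, alpha_9} form a chain of 7 nodes with a double edge at one end; the terminal node there is the unique long simple root (C_7). A semisimple Lie algebra decomposes uniquely as the direct sum of simple ideals, one per connected component of its Dynkin diagram, so g ≅ B_2 ⊕ C_7 (dimension 10 + 105 = 115).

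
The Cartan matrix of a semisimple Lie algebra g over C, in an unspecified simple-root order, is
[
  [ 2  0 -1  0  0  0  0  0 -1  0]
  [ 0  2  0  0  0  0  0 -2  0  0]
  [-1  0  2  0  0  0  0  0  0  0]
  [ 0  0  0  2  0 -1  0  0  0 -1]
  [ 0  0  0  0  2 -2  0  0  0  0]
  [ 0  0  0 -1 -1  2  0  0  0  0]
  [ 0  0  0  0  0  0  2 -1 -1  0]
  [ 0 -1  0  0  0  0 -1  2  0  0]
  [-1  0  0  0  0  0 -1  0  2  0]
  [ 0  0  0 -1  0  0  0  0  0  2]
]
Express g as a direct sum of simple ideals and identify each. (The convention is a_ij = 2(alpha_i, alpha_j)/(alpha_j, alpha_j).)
The diagram associated to this matrix has two connected components: the simple roots {alpha_4, alpha_5, alpha_6, alpha_10} form a chain of 4 nodes with a double edge at one end; the terminal node there is the unique long simple root (C_4), and {alpha_1, alpha_2, alpha_3, alpha_7, alpha_8, alpha_9} form a chain of 6 nodes with a double edge at one end; the terminal node there is the unique long simple root (C_6). A semisimple Lie algebra decomposes uniquely as the direct sum of simple ideals, one per connected component of its Dynkin diagram, so g ≅ C_4 ⊕ C_6 (dimension 36 + 78 = 114).

type C_4 ⊕ type C_6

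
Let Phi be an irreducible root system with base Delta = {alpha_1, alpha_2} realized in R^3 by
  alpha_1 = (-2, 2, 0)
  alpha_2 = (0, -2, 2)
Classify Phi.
Compute the Cartan integers a_ij = 2(alpha_i, alpha_j)/(alpha_j, alpha_j); the resulting 2x2 Cartan matrix is
[[2, -1], [-1, 2]].
All simple roots have the same length, so the diagram is simply laced. The associated Dynkin diagram is a chain of 2 nodes with single edges (A_2), so the type is A_2 (the algebra sl(3)).

A_2 (sl(3))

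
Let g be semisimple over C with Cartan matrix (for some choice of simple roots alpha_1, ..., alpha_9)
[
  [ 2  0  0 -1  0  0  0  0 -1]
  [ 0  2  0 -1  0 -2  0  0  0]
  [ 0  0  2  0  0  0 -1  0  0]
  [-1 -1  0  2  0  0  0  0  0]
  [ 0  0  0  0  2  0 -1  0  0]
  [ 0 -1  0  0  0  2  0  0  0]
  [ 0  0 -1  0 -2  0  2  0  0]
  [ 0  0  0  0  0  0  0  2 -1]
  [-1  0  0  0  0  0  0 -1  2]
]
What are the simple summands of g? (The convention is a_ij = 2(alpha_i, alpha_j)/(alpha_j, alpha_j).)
The diagram associated to this matrix has two connected components: the simple roots {alpha_3, alpha_5, alpha_7} form a chain of 3 nodes with a double edge at one end; the terminal node there is the unique short simple root (B_3), and {alpha_1, alpha_2, alpha_4, alpha_6, alpha_8, alpha_9} form a chain of 6 nodes with a double edge at one end; the terminal node there is the unique short simple root (B_6). A semisimple Lie algebra decomposes uniquely as the direct sum of simple ideals, one per connected component of its Dynkin diagram, so g ≅ B_3 ⊕ B_6 (dimension 21 + 78 = 99).

B_3 (so(7)) + B_6 (so(13))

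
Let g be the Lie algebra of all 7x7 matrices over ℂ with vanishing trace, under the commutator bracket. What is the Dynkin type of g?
This is sl(7), which has dimension 7^2 - 1 = 48 and rank 7 - 1 = 6 (a Cartan subalgebra is the diagonal traceless matrices). In the classification of classical Lie algebras, the special linear algebra sl(n+1) has type A_n; here n = 6, so the Dynkin diagram is a chain of 6 nodes with single edges (A_6). Hence the type is A_6.

A6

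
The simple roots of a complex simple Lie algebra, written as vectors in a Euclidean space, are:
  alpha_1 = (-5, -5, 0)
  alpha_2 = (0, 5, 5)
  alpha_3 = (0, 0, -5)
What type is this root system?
B_3

Compute the Cartan integers a_ij = 2(alpha_i, alpha_j)/(alpha_j, alpha_j); the resulting 3x3 Cartan matrix is
[[2, -1, 0], [-1, 2, -2], [0, -1, 2]].
The roots have two lengths (squared-length ratio 2:1); the short ones are alpha_{3}. The associated Dynkin diagram is a chain of 3 nodes with a double edge at one end; the terminal node there is the unique short simple root (B_3), so the type is B_3 (the algebra so(7)).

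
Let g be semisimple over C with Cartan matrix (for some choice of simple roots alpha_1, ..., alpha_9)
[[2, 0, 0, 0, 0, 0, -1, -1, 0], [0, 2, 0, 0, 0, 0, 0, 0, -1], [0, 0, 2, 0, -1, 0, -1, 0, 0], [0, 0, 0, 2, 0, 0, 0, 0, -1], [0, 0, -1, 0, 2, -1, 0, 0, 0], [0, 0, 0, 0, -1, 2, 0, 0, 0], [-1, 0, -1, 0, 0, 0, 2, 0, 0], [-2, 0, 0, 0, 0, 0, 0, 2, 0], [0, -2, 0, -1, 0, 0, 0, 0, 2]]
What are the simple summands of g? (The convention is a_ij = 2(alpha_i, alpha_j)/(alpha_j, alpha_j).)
The diagram associated to this matrix has two connected components: the simple roots {alpha_2, alpha_4, alpha_9} form a chain of 3 nodes with a double edge at one end; the terminal node there is the unique short simple root (B_3), and {alpha_1, alpha_3, alpha_5, alpha_6, alpha_7, alpha_8} form a chain of 6 nodes with a double edge at one end; the terminal node there is the unique long simple root (C_6). A semisimple Lie algebra decomposes uniquely as the direct sum of simple ideals, one per connected component of its Dynkin diagram, so g ≅ B_3 ⊕ C_6 (dimension 21 + 78 = 99).

type B_3 ⊕ type C_6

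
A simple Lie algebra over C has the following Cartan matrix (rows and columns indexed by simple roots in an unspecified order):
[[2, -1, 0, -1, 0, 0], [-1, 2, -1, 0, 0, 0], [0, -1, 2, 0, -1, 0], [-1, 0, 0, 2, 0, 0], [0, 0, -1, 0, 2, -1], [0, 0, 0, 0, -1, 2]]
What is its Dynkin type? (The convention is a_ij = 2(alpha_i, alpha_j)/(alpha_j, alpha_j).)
The matrix has rank 6 with 2's on the diagonal. Reading the off-diagonal entries as Dynkin edges (a single edge where a_ij = a_ji = -1; a double or triple edge where a_ij * a_ji = 2 or 3), the diagram is a chain of 6 nodes with single edges (A_6). One simple-root ordering that puts it in standard form is (alpha_4, alpha_1, alpha_2, alpha_3, alpha_5, alpha_6). So the algebra is type A_6, i.e. sl(7).

A_6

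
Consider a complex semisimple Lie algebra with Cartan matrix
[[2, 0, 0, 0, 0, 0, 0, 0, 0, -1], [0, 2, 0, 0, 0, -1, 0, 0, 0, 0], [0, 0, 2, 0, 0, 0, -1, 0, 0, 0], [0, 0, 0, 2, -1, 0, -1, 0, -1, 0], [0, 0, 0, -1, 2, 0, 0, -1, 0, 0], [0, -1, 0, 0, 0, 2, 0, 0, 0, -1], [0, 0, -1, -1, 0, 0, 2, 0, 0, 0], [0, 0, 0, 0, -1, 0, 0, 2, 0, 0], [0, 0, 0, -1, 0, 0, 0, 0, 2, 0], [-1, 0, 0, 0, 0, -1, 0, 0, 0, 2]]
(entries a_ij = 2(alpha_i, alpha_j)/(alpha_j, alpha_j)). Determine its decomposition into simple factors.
The diagram associated to this matrix has two connected components: the simple roots {alpha_1, alpha_2, alpha_6, alpha_10} form a chain of 4 nodes with single edges (A_4), and {alpha_3, alpha_4, alpha_5, alpha_7, alpha_8, alpha_9} form a chain of 5 nodes with one extra node attached to the third node from one end (E_6). A semisimple Lie algebra decomposes uniquely as the direct sum of simple ideals, one per connected component of its Dynkin diagram, so g ≅ A_4 ⊕ E_6 (dimension 24 + 78 = 102).

A_4 (sl(5)) + E_6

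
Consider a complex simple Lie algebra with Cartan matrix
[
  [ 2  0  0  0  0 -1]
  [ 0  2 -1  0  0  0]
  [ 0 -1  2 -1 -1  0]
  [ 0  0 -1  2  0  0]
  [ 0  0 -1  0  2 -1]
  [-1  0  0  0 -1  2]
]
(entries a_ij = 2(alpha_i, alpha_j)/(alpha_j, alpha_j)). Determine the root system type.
The matrix has rank 6 with 2's on the diagonal. Reading the off-diagonal entries as Dynkin edges (a single edge where a_ij = a_ji = -1; a double or triple edge where a_ij * a_ji = 2 or 3), the diagram is a chain of 4 nodes with a fork of two nodes at one end (D_6). One simple-root ordering that puts it in standard form is (alpha_1, alpha_6, alpha_5, alpha_3, alpha_2, alpha_4). So the algebra is type D_6, i.e. so(12).

D_6 (so(12))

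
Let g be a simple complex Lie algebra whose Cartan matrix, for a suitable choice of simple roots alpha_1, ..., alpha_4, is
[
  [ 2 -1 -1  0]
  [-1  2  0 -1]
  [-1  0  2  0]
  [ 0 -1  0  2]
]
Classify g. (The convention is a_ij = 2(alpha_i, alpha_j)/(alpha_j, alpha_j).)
The matrix has rank 4 with 2's on the diagonal. Reading the off-diagonal entries as Dynkin edges (a single edge where a_ij = a_ji = -1; a double or triple edge where a_ij * a_ji = 2 or 3), the diagram is a chain of 4 nodes with single edges (A_4). One simple-root ordering that puts it in standard form is (alpha_3, alpha_1, alpha_2, alpha_4). So the algebra is type A_4, i.e. sl(5).

A_4 (sl(5))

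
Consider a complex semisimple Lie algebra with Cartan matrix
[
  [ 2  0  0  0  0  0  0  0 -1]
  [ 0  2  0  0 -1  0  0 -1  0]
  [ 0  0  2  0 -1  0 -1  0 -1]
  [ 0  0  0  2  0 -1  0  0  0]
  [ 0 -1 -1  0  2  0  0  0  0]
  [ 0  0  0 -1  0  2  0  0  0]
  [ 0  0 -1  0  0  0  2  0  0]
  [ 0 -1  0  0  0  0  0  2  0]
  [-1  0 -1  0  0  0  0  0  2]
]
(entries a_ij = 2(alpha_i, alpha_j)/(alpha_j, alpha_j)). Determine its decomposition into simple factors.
The diagram associated to this matrix has two connected components: the simple roots {alpha_4, alpha_6} form a chain of 2 nodes with single edges (A_2), and {alpha_1, alpha_2, alpha_3, alpha_5, alpha_7, alpha_8, alpha_9} form a chain of 6 nodes with one extra node attached to the third node from one end (E_7). A semisimple Lie algebra decomposes uniquely as the direct sum of simple ideals, one per connected component of its Dynkin diagram, so g ≅ A_2 ⊕ E_7 (dimension 8 + 133 = 141).

type A_2 ⊕ type E_7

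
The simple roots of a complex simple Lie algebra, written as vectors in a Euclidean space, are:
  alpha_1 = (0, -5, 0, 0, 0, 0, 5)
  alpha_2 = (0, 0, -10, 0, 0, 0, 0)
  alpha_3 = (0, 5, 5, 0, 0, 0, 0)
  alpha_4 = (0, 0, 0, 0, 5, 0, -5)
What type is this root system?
type C_4

Compute the Cartan integers a_ij = 2(alpha_i, alpha_j)/(alpha_j, alpha_j); the resulting 4x4 Cartan matrix is
[[2, 0, -1, -1], [0, 2, -2, 0], [-1, -1, 2, 0], [-1, 0, 0, 2]].
The roots have two lengths (squared-length ratio 2:1); the short ones are alpha_{1,3,4}. The associated Dynkin diagram is a chain of 4 nodes with a double edge at one end; the terminal node there is the unique long simple root (C_4), so the type is C_4 (the algebra sp(8)).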